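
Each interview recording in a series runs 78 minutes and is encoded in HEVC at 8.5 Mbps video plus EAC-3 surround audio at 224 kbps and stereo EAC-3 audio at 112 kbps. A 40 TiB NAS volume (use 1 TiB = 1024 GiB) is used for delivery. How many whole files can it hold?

8508

78 min = 4680 s
Audio total: 224 + 112 = 336 kbps = 0.336 Mbps.
Total bitrate: 8.836 Mbps.
Per item: 8.836 Mbps × 4680 s = 41,352 Mb = 5,169 MB.
Capacity: 40 TiB = 351,843,721 Mb; 8508.41 items → 8508 complete.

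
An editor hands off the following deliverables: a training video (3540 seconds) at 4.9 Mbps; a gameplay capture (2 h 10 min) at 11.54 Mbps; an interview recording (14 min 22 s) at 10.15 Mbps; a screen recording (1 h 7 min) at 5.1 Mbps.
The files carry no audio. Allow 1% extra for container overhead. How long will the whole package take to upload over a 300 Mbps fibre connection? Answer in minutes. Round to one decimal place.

7.7 minutes

training video: 4.900 Mbps × 3540 s × 1.01 = 17519.5 Mb
gameplay capture: 11.540 Mbps × 7800 s × 1.01 = 90912.1 Mb
interview recording: 10.150 Mbps × 862 s × 1.01 = 8836.8 Mb
screen recording: 5.100 Mbps × 4020 s × 1.01 = 20707.0 Mb
Total: 137975.4 Mb = 17246.9 MB.
At 300 Mbps: 137975.4 / 300 = 460 s ≈ 7.67 minutes.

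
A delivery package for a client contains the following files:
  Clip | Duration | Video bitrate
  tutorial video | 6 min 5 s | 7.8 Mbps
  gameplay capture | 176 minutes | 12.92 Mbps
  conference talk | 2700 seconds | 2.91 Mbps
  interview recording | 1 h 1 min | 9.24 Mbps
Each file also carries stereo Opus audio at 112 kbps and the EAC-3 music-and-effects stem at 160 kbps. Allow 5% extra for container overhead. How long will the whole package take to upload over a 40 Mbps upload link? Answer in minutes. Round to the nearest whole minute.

Audio total: 112 + 160 = 272 kbps = 0.272 Mbps.
tutorial video: 8.072 Mbps × 365 s × 1.05 = 3093.6 Mb
gameplay capture: 13.192 Mbps × 10560 s × 1.05 = 146272.9 Mb
conference talk: 3.182 Mbps × 2700 s × 1.05 = 9021.0 Mb
interview recording: 9.512 Mbps × 3660 s × 1.05 = 36554.6 Mb
Total: 194942.1 Mb = 24367.8 MB.
At 40 Mbps: 194942.1 / 40 = 4874 s ≈ 81.2 minutes.

81 minutes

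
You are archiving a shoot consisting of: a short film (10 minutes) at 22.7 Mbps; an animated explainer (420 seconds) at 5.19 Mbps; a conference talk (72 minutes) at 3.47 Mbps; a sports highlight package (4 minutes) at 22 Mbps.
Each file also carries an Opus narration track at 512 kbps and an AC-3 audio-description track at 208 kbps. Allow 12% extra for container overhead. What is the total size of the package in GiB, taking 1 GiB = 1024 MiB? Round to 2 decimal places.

5.23 GiB

Audio total: 512 + 208 = 720 kbps = 0.720 Mbps.
short film: 23.420 Mbps × 600 s × 1.12 = 15738.2 Mb
animated explainer: 5.910 Mbps × 420 s × 1.12 = 2780.1 Mb
conference talk: 4.190 Mbps × 4320 s × 1.12 = 20272.9 Mb
sports highlight package: 22.720 Mbps × 240 s × 1.12 = 6107.1 Mb
Total: 44898.3 Mb = 5612.3 MB.
= 5.227 GiB.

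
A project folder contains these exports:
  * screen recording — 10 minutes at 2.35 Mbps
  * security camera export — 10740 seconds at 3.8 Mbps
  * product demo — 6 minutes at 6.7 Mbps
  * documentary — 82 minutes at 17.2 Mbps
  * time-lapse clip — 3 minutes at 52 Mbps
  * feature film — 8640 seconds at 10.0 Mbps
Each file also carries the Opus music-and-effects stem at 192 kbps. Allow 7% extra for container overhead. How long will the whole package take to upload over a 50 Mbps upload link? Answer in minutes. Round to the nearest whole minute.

Audio: 192 kbps = 0.192 Mbps.
screen recording: 2.542 Mbps × 600 s × 1.07 = 1632.0 Mb
security camera export: 3.992 Mbps × 10740 s × 1.07 = 45875.3 Mb
product demo: 6.892 Mbps × 360 s × 1.07 = 2654.8 Mb
documentary: 17.392 Mbps × 4920 s × 1.07 = 91558.4 Mb
time-lapse clip: 52.192 Mbps × 180 s × 1.07 = 10052.2 Mb
feature film: 10.192 Mbps × 8640 s × 1.07 = 94223.0 Mb
Total: 245995.7 Mb = 30749.5 MB.
At 50 Mbps: 245995.7 / 50 = 4920 s ≈ 82 minutes.

82 minutes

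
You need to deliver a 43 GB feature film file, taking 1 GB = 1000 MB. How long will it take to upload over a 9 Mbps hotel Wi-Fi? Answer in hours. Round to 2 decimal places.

10.62 hours

File: 43 GB = 344000.0 Mb.
At 9 Mbps: 344000.0 / 9 = 38222.2 s ≈ 10.6 hours.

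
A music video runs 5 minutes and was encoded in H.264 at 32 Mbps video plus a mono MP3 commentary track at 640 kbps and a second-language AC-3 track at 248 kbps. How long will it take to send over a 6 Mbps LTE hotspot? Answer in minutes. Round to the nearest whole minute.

5 min = 300 s
Audio total: 640 + 248 = 888 kbps = 0.888 Mbps.
Total bitrate: 32.888 Mbps.
File: 32.888 Mbps × 300 s = 9866.4 Mb.
At 6 Mbps: 9866.4 / 6 = 1644.4 s ≈ 27.4 minutes.

27 minutes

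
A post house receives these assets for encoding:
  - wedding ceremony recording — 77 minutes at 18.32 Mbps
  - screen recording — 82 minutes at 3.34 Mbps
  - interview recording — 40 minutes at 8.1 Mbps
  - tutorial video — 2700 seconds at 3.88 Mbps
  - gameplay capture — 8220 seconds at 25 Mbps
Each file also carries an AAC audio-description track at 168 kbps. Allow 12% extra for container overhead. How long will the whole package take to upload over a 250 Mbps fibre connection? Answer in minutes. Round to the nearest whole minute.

25 minutes

Audio: 168 kbps = 0.168 Mbps.
wedding ceremony recording: 18.488 Mbps × 4620 s × 1.12 = 95664.3 Mb
screen recording: 3.508 Mbps × 4920 s × 1.12 = 19330.5 Mb
interview recording: 8.268 Mbps × 2400 s × 1.12 = 22224.4 Mb
tutorial video: 4.048 Mbps × 2700 s × 1.12 = 12241.2 Mb
gameplay capture: 25.168 Mbps × 8220 s × 1.12 = 231706.7 Mb
Total: 381167.0 Mb = 47645.9 MB.
At 250 Mbps: 381167.0 / 250 = 1525 s ≈ 25.4 minutes.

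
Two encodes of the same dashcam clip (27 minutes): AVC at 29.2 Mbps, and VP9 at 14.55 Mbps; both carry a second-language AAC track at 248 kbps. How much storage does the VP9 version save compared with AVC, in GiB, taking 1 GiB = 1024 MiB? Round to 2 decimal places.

2.76 GiB

27 min = 1620 s
Audio: 248 kbps = 0.248 Mbps.
AVC: 29.448 Mbps × 1620 s = 47705.8 Mb = 5.554 GiB.
VP9: 14.798 Mbps × 1620 s = 23972.8 Mb = 2.791 GiB.
Saving: 5.554 − 2.791 = 2.763 GiB.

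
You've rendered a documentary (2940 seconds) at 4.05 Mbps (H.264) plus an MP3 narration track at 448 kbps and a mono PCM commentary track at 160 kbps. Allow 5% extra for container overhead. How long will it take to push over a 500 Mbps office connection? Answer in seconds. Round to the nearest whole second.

29 seconds

Audio total: 448 + 160 = 608 kbps = 0.608 Mbps.
Total bitrate: 4.658 Mbps.
File: 4.658 Mbps × 2940 s = 13694.5 Mb.
With 5% container overhead: ×1.05. → 14379.2 Mb.
At 500 Mbps: 14379.2 / 500 = 28.8 s ≈ 28.8 seconds.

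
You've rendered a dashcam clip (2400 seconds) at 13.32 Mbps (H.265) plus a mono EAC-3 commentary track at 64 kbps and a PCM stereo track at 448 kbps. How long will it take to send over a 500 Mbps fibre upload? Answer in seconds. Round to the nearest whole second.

66 seconds

Audio total: 64 + 448 = 512 kbps = 0.512 Mbps.
Total bitrate: 13.832 Mbps.
File: 13.832 Mbps × 2400 s = 33196.8 Mb.
At 500 Mbps: 33196.8 / 500 = 66.4 s ≈ 66.4 seconds.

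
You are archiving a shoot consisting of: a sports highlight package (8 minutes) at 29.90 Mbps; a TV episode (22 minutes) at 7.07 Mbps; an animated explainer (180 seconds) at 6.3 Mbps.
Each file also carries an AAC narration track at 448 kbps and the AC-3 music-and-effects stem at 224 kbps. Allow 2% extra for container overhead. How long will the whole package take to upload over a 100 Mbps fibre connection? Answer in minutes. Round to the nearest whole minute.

Audio total: 448 + 224 = 672 kbps = 0.672 Mbps.
sports highlight package: 30.572 Mbps × 480 s × 1.02 = 14968.1 Mb
TV episode: 7.742 Mbps × 1320 s × 1.02 = 10423.8 Mb
animated explainer: 6.972 Mbps × 180 s × 1.02 = 1280.1 Mb
Total: 26671.9 Mb = 3334.0 MB.
At 100 Mbps: 26671.9 / 100 = 267 s ≈ 4.45 minutes.

4 minutes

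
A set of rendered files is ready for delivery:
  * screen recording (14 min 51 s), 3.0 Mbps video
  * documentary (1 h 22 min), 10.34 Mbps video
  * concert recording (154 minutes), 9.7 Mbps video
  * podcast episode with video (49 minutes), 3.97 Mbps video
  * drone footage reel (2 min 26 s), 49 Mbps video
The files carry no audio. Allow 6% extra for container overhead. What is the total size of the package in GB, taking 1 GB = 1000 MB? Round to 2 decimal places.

21.46 GB

screen recording: 3.000 Mbps × 891 s × 1.06 = 2833.4 Mb
documentary: 10.340 Mbps × 4920 s × 1.06 = 53925.2 Mb
concert recording: 9.700 Mbps × 9240 s × 1.06 = 95005.7 Mb
podcast episode with video: 3.970 Mbps × 2940 s × 1.06 = 12372.1 Mb
drone footage reel: 49.000 Mbps × 146 s × 1.06 = 7583.2 Mb
Total: 171719.6 Mb = 21464.9 MB.
= 21.46 GB.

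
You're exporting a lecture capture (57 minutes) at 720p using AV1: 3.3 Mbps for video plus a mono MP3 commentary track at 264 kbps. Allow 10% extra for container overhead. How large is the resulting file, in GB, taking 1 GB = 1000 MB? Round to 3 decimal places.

57 min = 3420 s
Audio: 264 kbps = 0.264 Mbps.
Total bitrate: 3.3 + 0.264 = 3.564 Mbps.
Stream data: 3.564 Mbps × 3420 s = 12188.9 Mb.
With 10% container overhead: ×1.10.
13,408 Mb ÷ 8 = 1,676 MB → 1.676 GB.

1.676 GB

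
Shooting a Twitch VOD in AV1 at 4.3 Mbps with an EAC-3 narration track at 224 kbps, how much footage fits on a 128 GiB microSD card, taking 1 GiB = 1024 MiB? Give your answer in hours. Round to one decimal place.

67.5 hours

Audio: 224 kbps = 0.224 Mbps.
Total bitrate: 4.3 + 0.224 = 4.524 Mbps.
Capacity: 128 GiB = 1,099,512 Mb.
Recording time: 1,099,512 / 4.524 = 243,040 s ≈ 67.5 hours.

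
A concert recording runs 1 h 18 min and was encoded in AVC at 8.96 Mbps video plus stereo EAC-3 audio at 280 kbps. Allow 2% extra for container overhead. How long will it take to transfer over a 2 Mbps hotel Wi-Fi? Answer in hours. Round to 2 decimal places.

6.13 hours

1 h 18 min = 78 min = 4680 s
Audio: 280 kbps = 0.280 Mbps.
Total bitrate: 9.240 Mbps.
File: 9.240 Mbps × 4680 s = 43243.2 Mb.
With 2% container overhead: ×1.02. → 44108.1 Mb.
At 2 Mbps: 44108.1 / 2 = 22054.0 s ≈ 6.13 hours.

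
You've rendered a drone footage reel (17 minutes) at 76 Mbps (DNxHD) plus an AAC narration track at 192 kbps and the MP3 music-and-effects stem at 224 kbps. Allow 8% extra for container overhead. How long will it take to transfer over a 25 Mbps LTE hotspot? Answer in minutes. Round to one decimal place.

56.1 minutes

17 min = 1020 s
Audio total: 192 + 224 = 416 kbps = 0.416 Mbps.
Total bitrate: 76.416 Mbps.
File: 76.416 Mbps × 1020 s = 77944.3 Mb.
With 8% container overhead: ×1.08. → 84179.9 Mb.
At 25 Mbps: 84179.9 / 25 = 3367.2 s ≈ 56.1 minutes.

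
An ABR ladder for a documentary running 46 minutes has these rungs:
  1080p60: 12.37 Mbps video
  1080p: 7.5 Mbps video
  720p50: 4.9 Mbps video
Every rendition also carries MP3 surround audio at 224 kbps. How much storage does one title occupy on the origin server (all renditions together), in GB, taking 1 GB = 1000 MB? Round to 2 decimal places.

46 min = 2760 s
Audio: 224 kbps = 0.224 Mbps.
Sum of rendition bitrates: (12.37+0.224) + (7.5+0.224) + (4.9+0.224) = 25.442 Mbps.
× 2760 s = 70,220 Mb = 8,777 MB = 8.777 GB.

8.78 GB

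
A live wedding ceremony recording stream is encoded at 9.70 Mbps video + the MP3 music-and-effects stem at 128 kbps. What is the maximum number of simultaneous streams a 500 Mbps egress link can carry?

50

Audio: 128 kbps = 0.128 Mbps.
Per-viewer media rate: 9.828 Mbps.
500 Mbps = 500.0 Mbps; 500.0 / 9.828 = 50.88 → 50 viewers.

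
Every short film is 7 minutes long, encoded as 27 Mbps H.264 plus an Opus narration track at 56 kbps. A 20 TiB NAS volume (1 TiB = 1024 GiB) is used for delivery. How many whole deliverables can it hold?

7 min = 420 s
Audio: 56 kbps = 0.056 Mbps.
Total bitrate: 27.056 Mbps.
Per item: 27.056 Mbps × 420 s = 11,364 Mb = 1,420 MB.
Capacity: 20 TiB = 175,921,860 Mb; 15481.28 items → 15481 complete.

15481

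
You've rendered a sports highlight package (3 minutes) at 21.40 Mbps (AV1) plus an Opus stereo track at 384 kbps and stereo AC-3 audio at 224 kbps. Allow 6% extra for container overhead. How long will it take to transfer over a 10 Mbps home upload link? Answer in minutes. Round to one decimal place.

7.0 minutes

3 min = 180 s
Audio total: 384 + 224 = 608 kbps = 0.608 Mbps.
Total bitrate: 22.008 Mbps.
File: 22.008 Mbps × 180 s = 3961.4 Mb.
With 6% container overhead: ×1.06. → 4199.1 Mb.
At 10 Mbps: 4199.1 / 10 = 419.9 s ≈ 7 minutes.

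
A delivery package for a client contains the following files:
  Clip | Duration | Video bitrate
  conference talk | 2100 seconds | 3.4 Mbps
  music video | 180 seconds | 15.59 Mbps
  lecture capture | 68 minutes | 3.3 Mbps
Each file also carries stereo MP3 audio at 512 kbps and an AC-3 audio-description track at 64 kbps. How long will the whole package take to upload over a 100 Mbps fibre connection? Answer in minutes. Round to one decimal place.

Audio total: 512 + 64 = 576 kbps = 0.576 Mbps.
conference talk: 3.976 Mbps × 2100 s = 8349.6 Mb
music video: 16.166 Mbps × 180 s = 2909.9 Mb
lecture capture: 3.876 Mbps × 4080 s = 15814.1 Mb
Total: 27073.6 Mb = 3384.2 MB.
At 100 Mbps: 27073.6 / 100 = 271 s ≈ 4.51 minutes.

4.5 minutes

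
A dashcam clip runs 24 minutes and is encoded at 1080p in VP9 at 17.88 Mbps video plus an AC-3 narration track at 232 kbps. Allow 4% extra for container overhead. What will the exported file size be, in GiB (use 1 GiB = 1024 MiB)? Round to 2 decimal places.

24 min = 1440 s
Audio: 232 kbps = 0.232 Mbps.
Total bitrate: 17.88 + 0.232 = 18.112 Mbps.
Stream data: 18.112 Mbps × 1440 s = 26081.3 Mb.
With 4% container overhead: ×1.04.
27,125 Mb = 3,390,566,400 bytes ÷ 1,073,741,824 = 3.158 GiB.

3.16 GiB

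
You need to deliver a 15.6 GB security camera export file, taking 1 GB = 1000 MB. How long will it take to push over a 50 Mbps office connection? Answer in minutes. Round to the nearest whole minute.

File: 15.6 GB = 124800.0 Mb.
At 50 Mbps: 124800.0 / 50 = 2496.0 s ≈ 41.6 minutes.

42 minutes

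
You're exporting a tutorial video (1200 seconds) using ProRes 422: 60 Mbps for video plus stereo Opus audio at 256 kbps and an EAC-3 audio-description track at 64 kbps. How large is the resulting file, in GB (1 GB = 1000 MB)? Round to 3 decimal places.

Audio total: 256 + 64 = 320 kbps = 0.320 Mbps.
Total bitrate: 60 + 0.320 = 60.320 Mbps.
Stream data: 60.320 Mbps × 1200 s = 72384.0 Mb.
72,384 Mb ÷ 8 = 9,048 MB → 9.048 GB.

9.048 GB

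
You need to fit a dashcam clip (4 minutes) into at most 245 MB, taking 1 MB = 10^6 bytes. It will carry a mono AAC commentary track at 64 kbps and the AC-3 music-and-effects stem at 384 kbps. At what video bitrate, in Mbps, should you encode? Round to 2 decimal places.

7.72 Mbps

Budget: 245 MB = 1960.0 Mb.
4 min = 240 s
Total bitrate budget: 1960.0 Mb / 240 s = 8.167 Mbps.
Audio total: 64 + 384 = 448 kbps = 0.448 Mbps.
Video: 8.167 − 0.448 = 7.719 Mbps.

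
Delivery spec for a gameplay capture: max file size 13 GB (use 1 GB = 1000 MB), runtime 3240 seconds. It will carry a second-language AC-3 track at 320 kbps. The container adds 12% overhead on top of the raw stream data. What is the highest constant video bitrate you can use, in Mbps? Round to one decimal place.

28.3 Mbps

Budget: 13 GB = 104000.0 Mb.
Stream payload after overhead: 104000.0 / 1.12 = 92857.1 Mb.
Total bitrate budget: 92857.1 Mb / 3240 s = 28.660 Mbps.
Audio: 320 kbps = 0.320 Mbps.
Video: 28.660 − 0.320 = 28.340 Mbps.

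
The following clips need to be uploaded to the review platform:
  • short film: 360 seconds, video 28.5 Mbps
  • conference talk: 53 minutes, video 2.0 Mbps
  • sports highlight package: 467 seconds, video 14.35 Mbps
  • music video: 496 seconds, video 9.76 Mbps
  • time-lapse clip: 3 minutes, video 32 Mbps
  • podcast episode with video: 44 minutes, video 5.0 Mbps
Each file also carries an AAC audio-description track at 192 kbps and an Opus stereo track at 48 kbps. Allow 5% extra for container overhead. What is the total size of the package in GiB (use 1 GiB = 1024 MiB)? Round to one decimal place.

Audio total: 192 + 48 = 240 kbps = 0.240 Mbps.
short film: 28.740 Mbps × 360 s × 1.05 = 10863.7 Mb
conference talk: 2.240 Mbps × 3180 s × 1.05 = 7479.4 Mb
sports highlight package: 14.590 Mbps × 467 s × 1.05 = 7154.2 Mb
music video: 10.000 Mbps × 496 s × 1.05 = 5208.0 Mb
time-lapse clip: 32.240 Mbps × 180 s × 1.05 = 6093.4 Mb
podcast episode with video: 5.240 Mbps × 2640 s × 1.05 = 14525.3 Mb
Total: 51323.9 Mb = 6415.5 MB.
= 5.975 GiB.

6.0 GiB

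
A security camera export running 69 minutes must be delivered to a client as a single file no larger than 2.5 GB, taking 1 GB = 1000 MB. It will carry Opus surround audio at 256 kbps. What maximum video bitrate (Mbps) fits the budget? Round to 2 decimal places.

4.57 Mbps

Budget: 2.5 GB = 20000.0 Mb.
69 min = 4140 s
Total bitrate budget: 20000.0 Mb / 4140 s = 4.831 Mbps.
Audio: 256 kbps = 0.256 Mbps.
Video: 4.831 − 0.256 = 4.575 Mbps.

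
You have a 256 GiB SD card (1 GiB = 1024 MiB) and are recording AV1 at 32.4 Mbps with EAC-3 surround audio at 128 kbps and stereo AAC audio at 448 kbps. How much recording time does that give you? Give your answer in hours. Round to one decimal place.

Audio total: 128 + 448 = 576 kbps = 0.576 Mbps.
Total bitrate: 32.4 + 0.576 = 32.976 Mbps.
Capacity: 256 GiB = 2,199,023 Mb.
Recording time: 2,199,023 / 32.976 = 66,686 s ≈ 18.5 hours.

18.5 hours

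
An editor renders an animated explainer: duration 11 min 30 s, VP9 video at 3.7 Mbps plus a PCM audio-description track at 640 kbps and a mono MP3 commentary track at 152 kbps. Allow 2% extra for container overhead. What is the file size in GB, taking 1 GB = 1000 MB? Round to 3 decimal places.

11 min 30 s = 690 s
Audio total: 640 + 152 = 792 kbps = 0.792 Mbps.
Total bitrate: 3.7 + 0.792 = 4.492 Mbps.
Stream data: 4.492 Mbps × 690 s = 3099.5 Mb.
With 2% container overhead: ×1.02.
3,161 Mb ÷ 8 = 395.2 MB → 0.3952 GB.

0.395 GB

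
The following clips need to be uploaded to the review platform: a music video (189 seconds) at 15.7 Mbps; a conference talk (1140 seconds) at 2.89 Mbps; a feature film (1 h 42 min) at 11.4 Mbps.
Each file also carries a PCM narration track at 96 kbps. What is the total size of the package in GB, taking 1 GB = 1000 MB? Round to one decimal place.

Audio: 96 kbps = 0.096 Mbps.
music video: 15.796 Mbps × 189 s = 2985.4 Mb
conference talk: 2.986 Mbps × 1140 s = 3404.0 Mb
feature film: 11.496 Mbps × 6120 s = 70355.5 Mb
Total: 76745.0 Mb = 9593.1 MB.
= 9.593 GB.

9.6 GB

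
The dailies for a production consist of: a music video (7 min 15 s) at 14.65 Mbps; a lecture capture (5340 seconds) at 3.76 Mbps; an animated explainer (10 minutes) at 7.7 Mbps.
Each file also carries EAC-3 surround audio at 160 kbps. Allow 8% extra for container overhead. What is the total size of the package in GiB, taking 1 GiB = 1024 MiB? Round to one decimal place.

4.0 GiB

Audio: 160 kbps = 0.160 Mbps.
music video: 14.810 Mbps × 435 s × 1.08 = 6957.7 Mb
lecture capture: 3.920 Mbps × 5340 s × 1.08 = 22607.4 Mb
animated explainer: 7.860 Mbps × 600 s × 1.08 = 5093.3 Mb
Total: 34658.4 Mb = 4332.3 MB.
= 4.035 GiB.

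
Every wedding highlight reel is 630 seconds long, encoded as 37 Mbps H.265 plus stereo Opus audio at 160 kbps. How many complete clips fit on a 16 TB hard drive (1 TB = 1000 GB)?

5467

Audio: 160 kbps = 0.160 Mbps.
Total bitrate: 37.160 Mbps.
Per item: 37.160 Mbps × 630 s = 23,411 Mb = 2,926 MB.
Capacity: 16 TB = 128,000,000 Mb; 5467.56 items → 5467 complete.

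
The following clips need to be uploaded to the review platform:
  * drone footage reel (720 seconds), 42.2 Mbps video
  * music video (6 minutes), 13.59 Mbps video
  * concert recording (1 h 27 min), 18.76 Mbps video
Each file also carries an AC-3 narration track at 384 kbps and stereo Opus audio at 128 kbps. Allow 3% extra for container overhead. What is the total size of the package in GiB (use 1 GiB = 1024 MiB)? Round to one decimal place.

Audio total: 384 + 128 = 512 kbps = 0.512 Mbps.
drone footage reel: 42.712 Mbps × 720 s × 1.03 = 31675.2 Mb
music video: 14.102 Mbps × 360 s × 1.03 = 5229.0 Mb
concert recording: 19.272 Mbps × 5220 s × 1.03 = 103617.8 Mb
Total: 140522.1 Mb = 17565.3 MB.
= 16.36 GiB.

16.4 GiB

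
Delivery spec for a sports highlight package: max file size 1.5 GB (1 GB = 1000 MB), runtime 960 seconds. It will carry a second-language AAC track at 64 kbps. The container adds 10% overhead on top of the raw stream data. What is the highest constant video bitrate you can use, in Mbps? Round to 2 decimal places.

Budget: 1.5 GB = 12000.0 Mb.
Stream payload after overhead: 12000.0 / 1.10 = 10909.1 Mb.
Total bitrate budget: 10909.1 Mb / 960 s = 11.364 Mbps.
Audio: 64 kbps = 0.064 Mbps.
Video: 11.364 − 0.064 = 11.300 Mbps.

11.30 Mbps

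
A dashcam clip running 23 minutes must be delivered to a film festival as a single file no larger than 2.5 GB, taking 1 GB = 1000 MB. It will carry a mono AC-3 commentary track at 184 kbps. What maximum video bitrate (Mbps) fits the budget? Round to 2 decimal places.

14.31 Mbps

Budget: 2.5 GB = 20000.0 Mb.
23 min = 1380 s
Total bitrate budget: 20000.0 Mb / 1380 s = 14.493 Mbps.
Audio: 184 kbps = 0.184 Mbps.
Video: 14.493 − 0.184 = 14.309 Mbps.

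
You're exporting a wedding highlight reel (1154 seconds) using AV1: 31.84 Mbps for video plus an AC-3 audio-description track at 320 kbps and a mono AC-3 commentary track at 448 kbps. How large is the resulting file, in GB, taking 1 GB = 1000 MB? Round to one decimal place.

4.7 GB

Audio total: 320 + 448 = 768 kbps = 0.768 Mbps.
Total bitrate: 31.84 + 0.768 = 32.608 Mbps.
Stream data: 32.608 Mbps × 1154 s = 37629.6 Mb.
37,630 Mb ÷ 8 = 4,704 MB → 4.704 GB.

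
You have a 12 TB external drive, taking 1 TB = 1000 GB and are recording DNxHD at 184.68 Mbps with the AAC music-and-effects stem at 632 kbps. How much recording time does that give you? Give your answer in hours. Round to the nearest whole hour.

Audio: 632 kbps = 0.632 Mbps.
Total bitrate: 184.68 + 0.632 = 185.312 Mbps.
Capacity: 12 TB = 96,000,000 Mb.
Recording time: 96,000,000 / 185.312 = 518,045 s ≈ 144 hours.

144 hours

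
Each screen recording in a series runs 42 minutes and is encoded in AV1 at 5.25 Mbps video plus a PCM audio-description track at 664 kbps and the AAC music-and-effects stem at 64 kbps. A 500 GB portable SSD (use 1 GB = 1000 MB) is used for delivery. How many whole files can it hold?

42 min = 2520 s
Audio total: 664 + 64 = 728 kbps = 0.728 Mbps.
Total bitrate: 5.978 Mbps.
Per item: 5.978 Mbps × 2520 s = 15,065 Mb = 1,883 MB.
Capacity: 500 GB = 4,000,000 Mb; 265.52 items → 265 complete.

265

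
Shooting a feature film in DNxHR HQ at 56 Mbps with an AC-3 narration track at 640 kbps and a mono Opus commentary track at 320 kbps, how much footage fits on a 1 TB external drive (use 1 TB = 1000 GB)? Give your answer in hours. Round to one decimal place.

39.0 hours

Audio total: 640 + 320 = 960 kbps = 0.960 Mbps.
Total bitrate: 56 + 0.960 = 56.960 Mbps.
Capacity: 1 TB = 8,000,000 Mb.
Recording time: 8,000,000 / 56.960 = 140,449 s ≈ 39.0 hours.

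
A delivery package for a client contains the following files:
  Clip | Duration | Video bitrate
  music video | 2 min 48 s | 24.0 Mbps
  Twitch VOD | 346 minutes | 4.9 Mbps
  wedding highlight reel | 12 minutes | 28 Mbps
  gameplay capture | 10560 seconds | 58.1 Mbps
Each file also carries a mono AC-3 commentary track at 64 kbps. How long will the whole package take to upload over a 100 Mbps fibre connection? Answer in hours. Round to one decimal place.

2.1 hours

Audio: 64 kbps = 0.064 Mbps.
music video: 24.064 Mbps × 168 s = 4042.8 Mb
Twitch VOD: 4.964 Mbps × 20760 s = 103052.6 Mb
wedding highlight reel: 28.064 Mbps × 720 s = 20206.1 Mb
gameplay capture: 58.164 Mbps × 10560 s = 614211.8 Mb
Total: 741513.3 Mb = 92689.2 MB.
At 100 Mbps: 741513.3 / 100 = 7415 s ≈ 2.06 hours.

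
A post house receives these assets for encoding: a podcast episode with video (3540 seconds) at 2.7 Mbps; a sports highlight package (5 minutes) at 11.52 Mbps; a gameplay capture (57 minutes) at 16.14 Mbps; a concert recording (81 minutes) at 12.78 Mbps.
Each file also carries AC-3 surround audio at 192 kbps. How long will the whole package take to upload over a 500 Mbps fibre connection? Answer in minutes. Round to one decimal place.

Audio: 192 kbps = 0.192 Mbps.
podcast episode with video: 2.892 Mbps × 3540 s = 10237.7 Mb
sports highlight package: 11.712 Mbps × 300 s = 3513.6 Mb
gameplay capture: 16.332 Mbps × 3420 s = 55855.4 Mb
concert recording: 12.972 Mbps × 4860 s = 63043.9 Mb
Total: 132650.6 Mb = 16581.3 MB.
At 500 Mbps: 132650.6 / 500 = 265 s ≈ 4.42 minutes.

4.4 minutes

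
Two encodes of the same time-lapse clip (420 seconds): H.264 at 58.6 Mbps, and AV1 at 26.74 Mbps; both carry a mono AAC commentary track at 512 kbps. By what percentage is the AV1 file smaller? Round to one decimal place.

Audio: 512 kbps = 0.512 Mbps.
H.264: 59.112 Mbps × 420 s = 24827.0 Mb = 2.890 GiB.
AV1: 27.252 Mbps × 420 s = 11445.8 Mb = 1.332 GiB.
Reduction: (1 − 1.332/2.890) × 100 = 53.90%.

53.9%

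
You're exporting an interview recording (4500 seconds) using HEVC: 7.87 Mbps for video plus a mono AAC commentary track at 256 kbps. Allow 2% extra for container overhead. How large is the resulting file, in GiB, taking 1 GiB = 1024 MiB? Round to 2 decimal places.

Audio: 256 kbps = 0.256 Mbps.
Total bitrate: 7.87 + 0.256 = 8.126 Mbps.
Stream data: 8.126 Mbps × 4500 s = 36567.0 Mb.
With 2% container overhead: ×1.02.
37,298 Mb = 4,662,292,500 bytes ÷ 1,073,741,824 = 4.342 GiB.

4.34 GiB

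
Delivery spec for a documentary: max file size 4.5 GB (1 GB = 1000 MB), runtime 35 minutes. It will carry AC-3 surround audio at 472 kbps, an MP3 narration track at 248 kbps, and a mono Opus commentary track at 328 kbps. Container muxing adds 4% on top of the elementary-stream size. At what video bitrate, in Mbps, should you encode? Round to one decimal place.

15.4 Mbps

Budget: 4.5 GB = 36000.0 Mb.
Stream payload after overhead: 36000.0 / 1.04 = 34615.4 Mb.
35 min = 2100 s
Total bitrate budget: 34615.4 Mb / 2100 s = 16.484 Mbps.
Audio total: 472 + 248 + 328 = 1048 kbps = 1.048 Mbps.
Video: 16.484 − 1.048 = 15.436 Mbps.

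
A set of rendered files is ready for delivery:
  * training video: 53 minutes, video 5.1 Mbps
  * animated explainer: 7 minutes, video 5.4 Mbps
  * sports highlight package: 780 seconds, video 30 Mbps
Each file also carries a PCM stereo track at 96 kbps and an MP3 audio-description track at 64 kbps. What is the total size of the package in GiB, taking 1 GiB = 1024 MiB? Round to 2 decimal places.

4.96 GiB

Audio total: 96 + 64 = 160 kbps = 0.160 Mbps.
training video: 5.260 Mbps × 3180 s = 16726.8 Mb
animated explainer: 5.560 Mbps × 420 s = 2335.2 Mb
sports highlight package: 30.160 Mbps × 780 s = 23524.8 Mb
Total: 42586.8 Mb = 5323.4 MB.
= 4.958 GiB.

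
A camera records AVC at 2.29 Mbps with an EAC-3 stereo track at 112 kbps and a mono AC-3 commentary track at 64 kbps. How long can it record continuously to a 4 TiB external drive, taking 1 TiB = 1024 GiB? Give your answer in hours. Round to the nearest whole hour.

Audio total: 112 + 64 = 176 kbps = 0.176 Mbps.
Total bitrate: 2.29 + 0.176 = 2.466 Mbps.
Capacity: 4 TiB = 35,184,372 Mb.
Recording time: 35,184,372 / 2.466 = 14,267,791 s ≈ 3,963 hours.

3963 hours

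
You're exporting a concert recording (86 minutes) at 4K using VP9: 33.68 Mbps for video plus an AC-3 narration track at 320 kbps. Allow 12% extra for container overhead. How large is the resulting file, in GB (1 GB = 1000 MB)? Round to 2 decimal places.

86 min = 5160 s
Audio: 320 kbps = 0.320 Mbps.
Total bitrate: 33.68 + 0.320 = 34.000 Mbps.
Stream data: 34.000 Mbps × 5160 s = 175440.0 Mb.
With 12% container overhead: ×1.12.
196,493 Mb ÷ 8 = 24,562 MB → 24.56 GB.

24.56 GB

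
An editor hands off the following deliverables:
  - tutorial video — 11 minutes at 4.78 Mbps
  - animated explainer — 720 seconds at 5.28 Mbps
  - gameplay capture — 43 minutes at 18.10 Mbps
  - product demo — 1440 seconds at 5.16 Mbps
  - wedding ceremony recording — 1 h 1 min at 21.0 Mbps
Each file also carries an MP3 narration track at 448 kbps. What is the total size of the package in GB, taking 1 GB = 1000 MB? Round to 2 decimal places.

Audio: 448 kbps = 0.448 Mbps.
tutorial video: 5.228 Mbps × 660 s = 3450.5 Mb
animated explainer: 5.728 Mbps × 720 s = 4124.2 Mb
gameplay capture: 18.548 Mbps × 2580 s = 47853.8 Mb
product demo: 5.608 Mbps × 1440 s = 8075.5 Mb
wedding ceremony recording: 21.448 Mbps × 3660 s = 78499.7 Mb
Total: 142003.7 Mb = 17750.5 MB.
= 17.75 GB.

17.75 GB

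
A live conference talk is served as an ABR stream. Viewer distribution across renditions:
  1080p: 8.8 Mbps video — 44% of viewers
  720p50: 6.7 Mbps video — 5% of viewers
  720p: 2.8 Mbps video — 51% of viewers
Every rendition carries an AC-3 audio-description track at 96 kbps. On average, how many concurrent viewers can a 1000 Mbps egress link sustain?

Audio: 96 kbps = 0.096 Mbps.
Average per-viewer bitrate: 0.44×8.896 + 0.05×6.796 + 0.51×2.896 = 5.731 Mbps.
1000 Mbps = 1,000 Mbps; 1,000 / 5.731 = 174.49 → 174.

174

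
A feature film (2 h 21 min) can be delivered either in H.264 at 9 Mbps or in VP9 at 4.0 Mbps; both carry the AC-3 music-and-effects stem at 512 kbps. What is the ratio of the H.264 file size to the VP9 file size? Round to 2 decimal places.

2 h 21 min = 141 min = 8460 s
Audio: 512 kbps = 0.512 Mbps.
H.264: 9.512 Mbps × 8460 s = 80471.5 Mb = 10.059 GB.
VP9: 4.512 Mbps × 8460 s = 38171.5 Mb = 4.771 GB.
Ratio: 10.059 / 4.771 = 2.108.

2.11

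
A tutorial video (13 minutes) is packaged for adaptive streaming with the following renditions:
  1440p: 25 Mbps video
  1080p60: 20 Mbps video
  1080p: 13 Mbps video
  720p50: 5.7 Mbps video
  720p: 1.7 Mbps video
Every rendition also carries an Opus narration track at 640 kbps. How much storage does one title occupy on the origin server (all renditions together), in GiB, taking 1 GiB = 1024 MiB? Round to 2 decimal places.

6.23 GiB

13 min = 780 s
Audio: 640 kbps = 0.640 Mbps.
Sum of rendition bitrates: (25+0.640) + (20+0.640) + (13+0.640) + (5.7+0.640) + (1.7+0.640) = 68.600 Mbps.
× 780 s = 53,508 Mb = 6,688 MB = 6.229 GiB.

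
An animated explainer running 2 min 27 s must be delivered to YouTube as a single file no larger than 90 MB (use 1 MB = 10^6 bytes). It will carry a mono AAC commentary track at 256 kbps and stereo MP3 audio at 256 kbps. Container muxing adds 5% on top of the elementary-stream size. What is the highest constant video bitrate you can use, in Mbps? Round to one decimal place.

4.2 Mbps

Budget: 90 MB = 720.0 Mb.
Stream payload after overhead: 720.0 / 1.05 = 685.7 Mb.
2 min 27 s = 147 s
Total bitrate budget: 685.7 Mb / 147 s = 4.665 Mbps.
Audio total: 256 + 256 = 512 kbps = 0.512 Mbps.
Video: 4.665 − 0.512 = 4.153 Mbps.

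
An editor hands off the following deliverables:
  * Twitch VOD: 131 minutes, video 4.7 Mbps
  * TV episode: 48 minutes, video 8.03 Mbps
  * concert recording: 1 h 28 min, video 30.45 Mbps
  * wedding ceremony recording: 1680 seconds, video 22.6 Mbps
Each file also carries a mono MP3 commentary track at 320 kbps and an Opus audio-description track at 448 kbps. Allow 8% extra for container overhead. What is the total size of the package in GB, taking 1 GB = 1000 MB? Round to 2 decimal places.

36.77 GB

Audio total: 320 + 448 = 768 kbps = 0.768 Mbps.
Twitch VOD: 5.468 Mbps × 7860 s × 1.08 = 46416.8 Mb
TV episode: 8.798 Mbps × 2880 s × 1.08 = 27365.3 Mb
concert recording: 31.218 Mbps × 5280 s × 1.08 = 178017.5 Mb
wedding ceremony recording: 23.368 Mbps × 1680 s × 1.08 = 42398.9 Mb
Total: 294198.5 Mb = 36774.8 MB.
= 36.77 GB.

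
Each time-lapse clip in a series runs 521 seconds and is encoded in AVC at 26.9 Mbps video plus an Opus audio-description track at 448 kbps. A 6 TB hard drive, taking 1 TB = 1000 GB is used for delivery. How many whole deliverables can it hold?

3368

Audio: 448 kbps = 0.448 Mbps.
Total bitrate: 27.348 Mbps.
Per item: 27.348 Mbps × 521 s = 14,248 Mb = 1,781 MB.
Capacity: 6 TB = 48,000,000 Mb; 3368.82 items → 3368 complete.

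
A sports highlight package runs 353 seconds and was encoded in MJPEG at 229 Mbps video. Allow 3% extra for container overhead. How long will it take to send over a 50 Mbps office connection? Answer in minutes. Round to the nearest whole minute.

28 minutes

File: 229.000 Mbps × 353 s = 80837.0 Mb.
With 3% container overhead: ×1.03. → 83262.1 Mb.
At 50 Mbps: 83262.1 / 50 = 1665.2 s ≈ 27.8 minutes.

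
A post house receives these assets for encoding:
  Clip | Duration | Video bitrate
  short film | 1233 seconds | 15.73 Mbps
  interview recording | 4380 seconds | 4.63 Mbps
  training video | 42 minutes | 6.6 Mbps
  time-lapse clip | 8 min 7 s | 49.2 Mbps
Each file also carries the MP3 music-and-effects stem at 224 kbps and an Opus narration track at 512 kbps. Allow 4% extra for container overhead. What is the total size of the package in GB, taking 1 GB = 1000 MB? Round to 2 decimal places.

Audio total: 224 + 512 = 736 kbps = 0.736 Mbps.
short film: 16.466 Mbps × 1233 s × 1.04 = 21114.7 Mb
interview recording: 5.366 Mbps × 4380 s × 1.04 = 24443.2 Mb
training video: 7.336 Mbps × 2520 s × 1.04 = 19226.2 Mb
time-lapse clip: 49.936 Mbps × 487 s × 1.04 = 25291.6 Mb
Total: 90075.7 Mb = 11259.5 MB.
= 11.26 GB.

11.26 GB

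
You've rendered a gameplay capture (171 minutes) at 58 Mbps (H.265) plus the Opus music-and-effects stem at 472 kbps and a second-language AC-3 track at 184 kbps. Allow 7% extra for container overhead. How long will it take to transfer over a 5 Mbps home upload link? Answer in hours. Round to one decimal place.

35.8 hours

171 min = 10260 s
Audio total: 472 + 184 = 656 kbps = 0.656 Mbps.
Total bitrate: 58.656 Mbps.
File: 58.656 Mbps × 10260 s = 601810.6 Mb.
With 7% container overhead: ×1.07. → 643937.3 Mb.
At 5 Mbps: 643937.3 / 5 = 128787.5 s ≈ 35.8 hours.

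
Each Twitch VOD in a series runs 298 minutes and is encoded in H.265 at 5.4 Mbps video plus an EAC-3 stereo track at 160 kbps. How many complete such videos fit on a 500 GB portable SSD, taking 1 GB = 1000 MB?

40

298 min = 17880 s
Audio: 160 kbps = 0.160 Mbps.
Total bitrate: 5.560 Mbps.
Per item: 5.560 Mbps × 17880 s = 99,413 Mb = 12,427 MB.
Capacity: 500 GB = 4,000,000 Mb; 40.24 items → 40 complete.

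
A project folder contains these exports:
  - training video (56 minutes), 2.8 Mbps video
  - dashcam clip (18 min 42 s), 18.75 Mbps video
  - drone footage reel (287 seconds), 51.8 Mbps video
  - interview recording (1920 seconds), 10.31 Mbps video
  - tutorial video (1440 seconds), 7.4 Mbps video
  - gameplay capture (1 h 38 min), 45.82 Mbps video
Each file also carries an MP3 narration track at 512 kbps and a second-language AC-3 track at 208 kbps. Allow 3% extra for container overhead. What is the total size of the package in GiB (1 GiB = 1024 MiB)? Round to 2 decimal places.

Audio total: 512 + 208 = 720 kbps = 0.720 Mbps.
training video: 3.520 Mbps × 3360 s × 1.03 = 12182.0 Mb
dashcam clip: 19.470 Mbps × 1122 s × 1.03 = 22500.7 Mb
drone footage reel: 52.520 Mbps × 287 s × 1.03 = 15525.4 Mb
interview recording: 11.030 Mbps × 1920 s × 1.03 = 21812.9 Mb
tutorial video: 8.120 Mbps × 1440 s × 1.03 = 12043.6 Mb
gameplay capture: 46.540 Mbps × 5880 s × 1.03 = 281864.9 Mb
Total: 365929.5 Mb = 45741.2 MB.
= 42.60 GiB.

42.60 GiB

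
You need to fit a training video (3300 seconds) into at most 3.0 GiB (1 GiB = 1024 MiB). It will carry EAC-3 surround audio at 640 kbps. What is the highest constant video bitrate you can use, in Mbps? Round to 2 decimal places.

7.17 Mbps

Budget: 3.0 GiB = 25769.8 Mb.
Total bitrate budget: 25769.8 Mb / 3300 s = 7.809 Mbps.
Audio: 640 kbps = 0.640 Mbps.
Video: 7.809 − 0.640 = 7.169 Mbps.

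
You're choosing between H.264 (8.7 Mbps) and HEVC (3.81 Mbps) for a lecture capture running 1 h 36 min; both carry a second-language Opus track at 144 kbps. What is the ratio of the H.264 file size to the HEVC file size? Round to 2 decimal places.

2.24

1 h 36 min = 96 min = 5760 s
Audio: 144 kbps = 0.144 Mbps.
H.264: 8.844 Mbps × 5760 s = 50941.4 Mb = 6.368 GB.
HEVC: 3.954 Mbps × 5760 s = 22775.0 Mb = 2.847 GB.
Ratio: 6.368 / 2.847 = 2.237.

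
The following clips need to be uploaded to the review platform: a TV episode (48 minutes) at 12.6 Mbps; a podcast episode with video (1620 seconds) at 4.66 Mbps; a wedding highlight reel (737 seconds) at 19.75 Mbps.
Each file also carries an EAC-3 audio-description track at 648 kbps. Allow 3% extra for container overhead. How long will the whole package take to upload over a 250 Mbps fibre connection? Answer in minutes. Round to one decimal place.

4.2 minutes

Audio: 648 kbps = 0.648 Mbps.
TV episode: 13.248 Mbps × 2880 s × 1.03 = 39298.9 Mb
podcast episode with video: 5.308 Mbps × 1620 s × 1.03 = 8856.9 Mb
wedding highlight reel: 20.398 Mbps × 737 s × 1.03 = 15484.3 Mb
Total: 63640.1 Mb = 7955.0 MB.
At 250 Mbps: 63640.1 / 250 = 255 s ≈ 4.24 minutes.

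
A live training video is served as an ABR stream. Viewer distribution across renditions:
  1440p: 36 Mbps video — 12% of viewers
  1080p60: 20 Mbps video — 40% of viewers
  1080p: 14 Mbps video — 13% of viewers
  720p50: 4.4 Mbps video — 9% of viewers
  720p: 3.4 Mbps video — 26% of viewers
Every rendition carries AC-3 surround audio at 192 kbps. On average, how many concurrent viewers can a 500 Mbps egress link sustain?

32

Audio: 192 kbps = 0.192 Mbps.
Average per-viewer bitrate: 0.12×36.192 + 0.40×20.192 + 0.13×14.192 + 0.09×4.592 + 0.26×3.592 = 15.612 Mbps.
500 Mbps = 500.0 Mbps; 500.0 / 15.612 = 32.03 → 32.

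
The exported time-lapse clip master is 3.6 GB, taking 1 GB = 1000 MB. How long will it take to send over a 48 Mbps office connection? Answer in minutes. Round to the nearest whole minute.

10 minutes

File: 3.6 GB = 28800.0 Mb.
At 48 Mbps: 28800.0 / 48 = 600.0 s ≈ 10 minutes.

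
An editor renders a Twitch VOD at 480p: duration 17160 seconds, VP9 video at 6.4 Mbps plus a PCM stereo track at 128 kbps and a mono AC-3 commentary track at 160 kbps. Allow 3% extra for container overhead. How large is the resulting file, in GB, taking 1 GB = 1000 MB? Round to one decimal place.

Audio total: 128 + 160 = 288 kbps = 0.288 Mbps.
Total bitrate: 6.4 + 0.288 = 6.688 Mbps.
Stream data: 6.688 Mbps × 17160 s = 114766.1 Mb.
With 3% container overhead: ×1.03.
118,209 Mb ÷ 8 = 14,776 MB → 14.78 GB.

14.8 GB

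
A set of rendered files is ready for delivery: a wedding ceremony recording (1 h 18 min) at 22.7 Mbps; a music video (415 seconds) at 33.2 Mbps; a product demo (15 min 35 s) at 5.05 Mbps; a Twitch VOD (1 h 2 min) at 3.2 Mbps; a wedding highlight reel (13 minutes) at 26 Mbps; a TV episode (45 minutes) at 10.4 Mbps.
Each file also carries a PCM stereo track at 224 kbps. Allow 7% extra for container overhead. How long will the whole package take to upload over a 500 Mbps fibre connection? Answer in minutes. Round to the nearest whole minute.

Audio: 224 kbps = 0.224 Mbps.
wedding ceremony recording: 22.924 Mbps × 4680 s × 1.07 = 114794.2 Mb
music video: 33.424 Mbps × 415 s × 1.07 = 14841.9 Mb
product demo: 5.274 Mbps × 935 s × 1.07 = 5276.4 Mb
Twitch VOD: 3.424 Mbps × 3720 s × 1.07 = 13628.9 Mb
wedding highlight reel: 26.224 Mbps × 780 s × 1.07 = 21886.6 Mb
TV episode: 10.624 Mbps × 2700 s × 1.07 = 30692.7 Mb
Total: 201120.7 Mb = 25140.1 MB.
At 500 Mbps: 201120.7 / 500 = 402 s ≈ 6.7 minutes.

7 minutes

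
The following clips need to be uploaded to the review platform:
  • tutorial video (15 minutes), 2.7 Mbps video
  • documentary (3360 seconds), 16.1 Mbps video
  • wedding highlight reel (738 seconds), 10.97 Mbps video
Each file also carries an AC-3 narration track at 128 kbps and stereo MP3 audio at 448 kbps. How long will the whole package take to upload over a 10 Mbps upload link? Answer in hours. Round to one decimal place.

Audio total: 128 + 448 = 576 kbps = 0.576 Mbps.
tutorial video: 3.276 Mbps × 900 s = 2948.4 Mb
documentary: 16.676 Mbps × 3360 s = 56031.4 Mb
wedding highlight reel: 11.546 Mbps × 738 s = 8520.9 Mb
Total: 67500.7 Mb = 8437.6 MB.
At 10 Mbps: 67500.7 / 10 = 6750 s ≈ 1.88 hours.

1.9 hours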